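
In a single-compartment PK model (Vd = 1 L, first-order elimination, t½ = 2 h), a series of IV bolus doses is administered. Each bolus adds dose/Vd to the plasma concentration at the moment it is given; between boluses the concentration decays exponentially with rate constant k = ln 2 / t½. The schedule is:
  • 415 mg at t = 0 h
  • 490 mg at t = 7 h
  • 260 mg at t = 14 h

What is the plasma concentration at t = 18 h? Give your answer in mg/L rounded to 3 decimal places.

76.638 mg/L

k = ln 2 / 2 = 0.34657 per h
Dose 1 (415 mg at t=0 h): 415·exp(−0.34657·18) = 0.811 mg/L
Dose 2 (490 mg at t=7 h): 490·exp(−0.34657·11) = 10.828 mg/L
Dose 3 (260 mg at t=14 h): 260·exp(−0.34657·4) = 65.000 mg/L
C(18) = 0.811 + 10.828 + 65.000 = 76.638 mg/L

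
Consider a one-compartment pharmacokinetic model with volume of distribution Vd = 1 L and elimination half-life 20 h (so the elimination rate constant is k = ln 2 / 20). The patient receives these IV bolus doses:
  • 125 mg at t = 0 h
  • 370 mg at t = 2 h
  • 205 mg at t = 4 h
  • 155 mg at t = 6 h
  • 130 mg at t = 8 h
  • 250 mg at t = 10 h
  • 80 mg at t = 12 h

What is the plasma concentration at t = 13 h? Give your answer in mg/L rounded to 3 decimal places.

1015.961 mg/L

k = ln 2 / 20 = 0.03466 per h
Dose 1 (125 mg at t=0 h): 125·exp(−0.03466·13) = 79.660 mg/L
Dose 2 (370 mg at t=2 h): 370·exp(−0.03466·11) = 252.717 mg/L
Dose 3 (205 mg at t=4 h): 205·exp(−0.03466·9) = 150.069 mg/L
Dose 4 (155 mg at t=6 h): 155·exp(−0.03466·7) = 121.611 mg/L
Dose 5 (130 mg at t=8 h): 130·exp(−0.03466·5) = 109.317 mg/L
Dose 6 (250 mg at t=10 h): 250·exp(−0.03466·3) = 225.313 mg/L
Dose 7 (80 mg at t=12 h): 80·exp(−0.03466·1) = 77.275 mg/L
C(13) = 79.660 + 252.717 + 150.069 + 121.611 + 109.317 + 225.313 + 77.275 = 1015.961 mg/L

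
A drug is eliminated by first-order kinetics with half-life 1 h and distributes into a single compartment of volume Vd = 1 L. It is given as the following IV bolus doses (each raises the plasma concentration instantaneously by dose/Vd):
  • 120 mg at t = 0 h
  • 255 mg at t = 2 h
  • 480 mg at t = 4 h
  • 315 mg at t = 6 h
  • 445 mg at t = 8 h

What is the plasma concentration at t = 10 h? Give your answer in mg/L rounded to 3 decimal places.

139.551 mg/L

k = ln 2 / 1 = 0.69315 per h
Dose 1 (120 mg at t=0 h): 120·exp(−0.69315·10) = 0.117 mg/L
Dose 2 (255 mg at t=2 h): 255·exp(−0.69315·8) = 0.996 mg/L
Dose 3 (480 mg at t=4 h): 480·exp(−0.69315·6) = 7.500 mg/L
Dose 4 (315 mg at t=6 h): 315·exp(−0.69315·4) = 19.688 mg/L
Dose 5 (445 mg at t=8 h): 445·exp(−0.69315·2) = 111.250 mg/L
C(10) = 0.117 + 0.996 + 7.500 + 19.688 + 111.250 = 139.551 mg/L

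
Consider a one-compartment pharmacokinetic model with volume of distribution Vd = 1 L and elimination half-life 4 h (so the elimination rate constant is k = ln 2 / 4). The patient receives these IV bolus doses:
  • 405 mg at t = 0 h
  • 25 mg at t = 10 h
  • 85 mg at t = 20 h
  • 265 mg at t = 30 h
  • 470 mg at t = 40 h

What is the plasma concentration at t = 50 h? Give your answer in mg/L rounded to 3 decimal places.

91.930 mg/L

k = ln 2 / 4 = 0.17329 per h
Dose 1 (405 mg at t=0 h): 405·exp(−0.17329·50) = 0.070 mg/L
Dose 2 (25 mg at t=10 h): 25·exp(−0.17329·40) = 0.024 mg/L
Dose 3 (85 mg at t=20 h): 85·exp(−0.17329·30) = 0.470 mg/L
Dose 4 (265 mg at t=30 h): 265·exp(−0.17329·20) = 8.281 mg/L
Dose 5 (470 mg at t=40 h): 470·exp(−0.17329·10) = 83.085 mg/L
C(50) = 0.070 + 0.024 + 0.470 + 8.281 + 83.085 = 91.930 mg/L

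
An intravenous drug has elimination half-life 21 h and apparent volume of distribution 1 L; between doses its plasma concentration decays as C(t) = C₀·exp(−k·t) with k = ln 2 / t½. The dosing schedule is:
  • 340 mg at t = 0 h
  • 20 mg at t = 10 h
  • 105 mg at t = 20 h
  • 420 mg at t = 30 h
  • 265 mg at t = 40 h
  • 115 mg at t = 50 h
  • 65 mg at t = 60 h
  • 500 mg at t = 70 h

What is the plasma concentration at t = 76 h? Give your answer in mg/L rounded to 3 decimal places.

k = ln 2 / 21 = 0.03301 per h
Dose 1 (340 mg at t=0 h): 340·exp(−0.03301·76) = 27.672 mg/L
Dose 2 (20 mg at t=10 h): 20·exp(−0.03301·66) = 2.264 mg/L
Dose 3 (105 mg at t=20 h): 105·exp(−0.03301·56) = 16.536 mg/L
Dose 4 (420 mg at t=30 h): 420·exp(−0.03301·46) = 92.013 mg/L
Dose 5 (265 mg at t=40 h): 265·exp(−0.03301·36) = 80.760 mg/L
Dose 6 (115 mg at t=50 h): 115·exp(−0.03301·26) = 48.752 mg/L
Dose 7 (65 mg at t=60 h): 65·exp(−0.03301·16) = 38.332 mg/L
Dose 8 (500 mg at t=70 h): 500·exp(−0.03301·6) = 410.168 mg/L
C(76) = 27.672 + 2.264 + 16.536 + 92.013 + 80.760 + 48.752 + 38.332 + 410.168 = 716.497 mg/L

716.497 mg/L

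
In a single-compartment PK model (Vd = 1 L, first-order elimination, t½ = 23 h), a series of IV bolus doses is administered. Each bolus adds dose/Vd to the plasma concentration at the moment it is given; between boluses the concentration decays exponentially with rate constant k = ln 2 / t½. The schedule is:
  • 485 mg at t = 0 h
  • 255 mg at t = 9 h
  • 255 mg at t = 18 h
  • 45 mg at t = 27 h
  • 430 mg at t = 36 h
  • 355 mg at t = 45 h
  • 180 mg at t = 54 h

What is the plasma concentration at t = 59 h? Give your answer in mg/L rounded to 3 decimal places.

k = ln 2 / 23 = 0.03014 per h
Dose 1 (485 mg at t=0 h): 485·exp(−0.03014·59) = 81.947 mg/L
Dose 2 (255 mg at t=9 h): 255·exp(−0.03014·50) = 56.510 mg/L
Dose 3 (255 mg at t=18 h): 255·exp(−0.03014·41) = 74.118 mg/L
Dose 4 (45 mg at t=27 h): 45·exp(−0.03014·32) = 17.155 mg/L
Dose 5 (430 mg at t=36 h): 430·exp(−0.03014·23) = 215.000 mg/L
Dose 6 (355 mg at t=45 h): 355·exp(−0.03014·14) = 232.805 mg/L
Dose 7 (180 mg at t=54 h): 180·exp(−0.03014·5) = 154.821 mg/L
C(59) = 81.947 + 56.510 + 74.118 + 17.155 + 215.000 + 232.805 + 154.821 = 832.357 mg/L

832.357 mg/L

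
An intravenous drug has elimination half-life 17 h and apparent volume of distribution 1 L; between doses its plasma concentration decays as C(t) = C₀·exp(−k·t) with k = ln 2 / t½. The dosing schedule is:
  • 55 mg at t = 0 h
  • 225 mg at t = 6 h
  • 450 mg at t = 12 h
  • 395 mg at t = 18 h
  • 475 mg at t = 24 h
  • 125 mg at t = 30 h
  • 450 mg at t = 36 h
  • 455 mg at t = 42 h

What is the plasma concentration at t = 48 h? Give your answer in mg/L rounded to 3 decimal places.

1138.968 mg/L

k = ln 2 / 17 = 0.04077 per h
Dose 1 (55 mg at t=0 h): 55·exp(−0.04077·48) = 7.770 mg/L
Dose 2 (225 mg at t=6 h): 225·exp(−0.04077·42) = 40.594 mg/L
Dose 3 (450 mg at t=12 h): 450·exp(−0.04077·36) = 103.690 mg/L
Dose 4 (395 mg at t=18 h): 395·exp(−0.04077·30) = 116.243 mg/L
Dose 5 (475 mg at t=24 h): 475·exp(−0.04077·24) = 178.530 mg/L
Dose 6 (125 mg at t=30 h): 125·exp(−0.04077·18) = 60.003 mg/L
Dose 7 (450 mg at t=36 h): 450·exp(−0.04077·12) = 275.880 mg/L
Dose 8 (455 mg at t=42 h): 455·exp(−0.04077·6) = 356.259 mg/L
C(48) = 7.770 + 40.594 + 103.690 + 116.243 + 178.530 + 60.003 + 275.880 + 356.259 = 1138.968 mg/L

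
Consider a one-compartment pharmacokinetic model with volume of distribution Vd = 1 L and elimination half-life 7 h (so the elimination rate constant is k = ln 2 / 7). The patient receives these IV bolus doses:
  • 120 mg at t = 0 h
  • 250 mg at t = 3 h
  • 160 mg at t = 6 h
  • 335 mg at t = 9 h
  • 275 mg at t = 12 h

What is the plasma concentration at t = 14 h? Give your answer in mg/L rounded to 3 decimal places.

616.354 mg/L

k = ln 2 / 7 = 0.09902 per h
Dose 1 (120 mg at t=0 h): 120·exp(−0.09902·14) = 30.000 mg/L
Dose 2 (250 mg at t=3 h): 250·exp(−0.09902·11) = 84.119 mg/L
Dose 3 (160 mg at t=6 h): 160·exp(−0.09902·8) = 72.458 mg/L
Dose 4 (335 mg at t=9 h): 335·exp(−0.09902·5) = 204.185 mg/L
Dose 5 (275 mg at t=12 h): 275·exp(−0.09902·2) = 225.592 mg/L
C(14) = 30.000 + 84.119 + 72.458 + 204.185 + 225.592 = 616.354 mg/L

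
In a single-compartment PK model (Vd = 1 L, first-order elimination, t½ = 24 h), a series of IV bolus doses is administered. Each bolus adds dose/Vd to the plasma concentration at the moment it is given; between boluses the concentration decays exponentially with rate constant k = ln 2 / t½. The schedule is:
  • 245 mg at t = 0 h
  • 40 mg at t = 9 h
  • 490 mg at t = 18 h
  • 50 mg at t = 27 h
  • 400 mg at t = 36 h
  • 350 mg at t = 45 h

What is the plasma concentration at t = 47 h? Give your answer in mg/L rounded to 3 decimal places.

k = ln 2 / 24 = 0.02888 per h
Dose 1 (245 mg at t=0 h): 245·exp(−0.02888·47) = 63.045 mg/L
Dose 2 (40 mg at t=9 h): 40·exp(−0.02888·38) = 13.348 mg/L
Dose 3 (490 mg at t=18 h): 490·exp(−0.02888·29) = 212.056 mg/L
Dose 4 (50 mg at t=27 h): 50·exp(−0.02888·20) = 28.062 mg/L
Dose 5 (400 mg at t=36 h): 400·exp(−0.02888·11) = 291.131 mg/L
Dose 6 (350 mg at t=45 h): 350·exp(−0.02888·2) = 330.356 mg/L
C(47) = 63.045 + 13.348 + 212.056 + 28.062 + 291.131 + 330.356 = 937.998 mg/L

937.998 mg/L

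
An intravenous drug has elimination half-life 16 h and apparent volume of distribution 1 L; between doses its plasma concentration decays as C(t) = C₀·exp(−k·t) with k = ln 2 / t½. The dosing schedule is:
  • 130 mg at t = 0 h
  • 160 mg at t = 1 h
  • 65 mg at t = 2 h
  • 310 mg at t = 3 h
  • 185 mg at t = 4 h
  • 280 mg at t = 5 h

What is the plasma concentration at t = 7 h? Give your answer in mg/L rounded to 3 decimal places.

k = ln 2 / 16 = 0.04332 per h
Dose 1 (130 mg at t=0 h): 130·exp(−0.04332·7) = 95.994 mg/L
Dose 2 (160 mg at t=1 h): 160·exp(−0.04332·6) = 123.377 mg/L
Dose 3 (65 mg at t=2 h): 65·exp(−0.04332·5) = 52.341 mg/L
Dose 4 (310 mg at t=3 h): 310·exp(−0.04332·4) = 260.678 mg/L
Dose 5 (185 mg at t=4 h): 185·exp(−0.04332·3) = 162.453 mg/L
Dose 6 (280 mg at t=5 h): 280·exp(−0.04332·2) = 256.761 mg/L
C(7) = 95.994 + 123.377 + 52.341 + 260.678 + 162.453 + 256.761 = 951.604 mg/L

951.604 mg/L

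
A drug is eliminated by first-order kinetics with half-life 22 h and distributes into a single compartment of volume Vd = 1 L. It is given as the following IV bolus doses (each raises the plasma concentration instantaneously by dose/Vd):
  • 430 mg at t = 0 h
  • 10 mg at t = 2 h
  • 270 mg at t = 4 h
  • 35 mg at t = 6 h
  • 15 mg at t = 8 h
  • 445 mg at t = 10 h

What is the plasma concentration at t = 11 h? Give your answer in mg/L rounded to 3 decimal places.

1002.892 mg/L

k = ln 2 / 22 = 0.03151 per h
Dose 1 (430 mg at t=0 h): 430·exp(−0.03151·11) = 304.056 mg/L
Dose 2 (10 mg at t=2 h): 10·exp(−0.03151·9) = 7.531 mg/L
Dose 3 (270 mg at t=4 h): 270·exp(−0.03151·7) = 216.562 mg/L
Dose 4 (35 mg at t=6 h): 35·exp(−0.03151·5) = 29.899 mg/L
Dose 5 (15 mg at t=8 h): 15·exp(−0.03151·3) = 13.647 mg/L
Dose 6 (445 mg at t=10 h): 445·exp(−0.03151·1) = 431.198 mg/L
C(11) = 304.056 + 7.531 + 216.562 + 29.899 + 13.647 + 431.198 = 1002.892 mg/L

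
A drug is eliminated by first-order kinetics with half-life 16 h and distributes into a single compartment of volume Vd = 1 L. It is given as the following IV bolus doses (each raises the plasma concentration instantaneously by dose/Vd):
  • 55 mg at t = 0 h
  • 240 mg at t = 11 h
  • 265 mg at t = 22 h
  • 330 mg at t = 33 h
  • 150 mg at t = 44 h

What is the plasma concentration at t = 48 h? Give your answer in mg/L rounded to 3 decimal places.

k = ln 2 / 16 = 0.04332 per h
Dose 1 (55 mg at t=0 h): 55·exp(−0.04332·48) = 6.875 mg/L
Dose 2 (240 mg at t=11 h): 240·exp(−0.04332·37) = 48.315 mg/L
Dose 3 (265 mg at t=22 h): 265·exp(−0.04332·26) = 85.916 mg/L
Dose 4 (330 mg at t=33 h): 330·exp(−0.04332·15) = 172.305 mg/L
Dose 5 (150 mg at t=44 h): 150·exp(−0.04332·4) = 126.134 mg/L
C(48) = 6.875 + 48.315 + 85.916 + 172.305 + 126.134 = 439.545 mg/L

439.545 mg/L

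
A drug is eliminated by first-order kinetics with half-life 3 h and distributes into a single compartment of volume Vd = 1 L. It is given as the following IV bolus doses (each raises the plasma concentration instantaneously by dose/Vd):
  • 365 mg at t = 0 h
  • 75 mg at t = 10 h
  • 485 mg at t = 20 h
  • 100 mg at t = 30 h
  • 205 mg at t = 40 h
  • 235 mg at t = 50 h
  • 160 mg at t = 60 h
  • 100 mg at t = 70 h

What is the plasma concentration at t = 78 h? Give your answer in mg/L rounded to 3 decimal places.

k = ln 2 / 3 = 0.23105 per h
Dose 1 (365 mg at t=0 h): 365·exp(−0.23105·78) = 0.000 mg/L
Dose 2 (75 mg at t=10 h): 75·exp(−0.23105·68) = 0.000 mg/L
Dose 3 (485 mg at t=20 h): 485·exp(−0.23105·58) = 0.001 mg/L
Dose 4 (100 mg at t=30 h): 100·exp(−0.23105·48) = 0.002 mg/L
Dose 5 (205 mg at t=40 h): 205·exp(−0.23105·38) = 0.032 mg/L
Dose 6 (235 mg at t=50 h): 235·exp(−0.23105·28) = 0.364 mg/L
Dose 7 (160 mg at t=60 h): 160·exp(−0.23105·18) = 2.500 mg/L
Dose 8 (100 mg at t=70 h): 100·exp(−0.23105·8) = 15.749 mg/L
C(78) = 0.000 + 0.000 + 0.001 + 0.002 + 0.032 + 0.364 + 2.500 + 15.749 = 18.647 mg/L

18.647 mg/L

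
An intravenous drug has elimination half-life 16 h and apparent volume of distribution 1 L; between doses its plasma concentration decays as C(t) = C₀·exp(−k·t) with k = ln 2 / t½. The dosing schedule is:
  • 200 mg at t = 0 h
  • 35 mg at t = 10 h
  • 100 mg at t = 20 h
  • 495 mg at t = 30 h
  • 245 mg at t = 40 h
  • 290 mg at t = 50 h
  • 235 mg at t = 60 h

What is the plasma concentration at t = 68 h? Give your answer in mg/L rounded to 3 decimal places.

493.247 mg/L

k = ln 2 / 16 = 0.04332 per h
Dose 1 (200 mg at t=0 h): 200·exp(−0.04332·68) = 10.511 mg/L
Dose 2 (35 mg at t=10 h): 35·exp(−0.04332·58) = 2.837 mg/L
Dose 3 (100 mg at t=20 h): 100·exp(−0.04332·48) = 12.500 mg/L
Dose 4 (495 mg at t=30 h): 495·exp(−0.04332·38) = 95.424 mg/L
Dose 5 (245 mg at t=40 h): 245·exp(−0.04332·28) = 72.839 mg/L
Dose 6 (290 mg at t=50 h): 290·exp(−0.04332·18) = 132.966 mg/L
Dose 7 (235 mg at t=60 h): 235·exp(−0.04332·8) = 166.170 mg/L
C(68) = 10.511 + 2.837 + 12.500 + 95.424 + 72.839 + 132.966 + 166.170 = 493.247 mg/L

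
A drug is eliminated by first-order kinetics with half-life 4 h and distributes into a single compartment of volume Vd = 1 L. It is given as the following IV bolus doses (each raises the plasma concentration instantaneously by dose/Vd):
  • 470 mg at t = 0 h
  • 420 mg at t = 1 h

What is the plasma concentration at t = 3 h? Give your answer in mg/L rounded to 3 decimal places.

576.449 mg/L

k = ln 2 / 4 = 0.17329 per h
Dose 1 (470 mg at t=0 h): 470·exp(−0.17329·3) = 279.464 mg/L
Dose 2 (420 mg at t=1 h): 420·exp(−0.17329·2) = 296.985 mg/L
C(3) = 279.464 + 296.985 = 576.449 mg/L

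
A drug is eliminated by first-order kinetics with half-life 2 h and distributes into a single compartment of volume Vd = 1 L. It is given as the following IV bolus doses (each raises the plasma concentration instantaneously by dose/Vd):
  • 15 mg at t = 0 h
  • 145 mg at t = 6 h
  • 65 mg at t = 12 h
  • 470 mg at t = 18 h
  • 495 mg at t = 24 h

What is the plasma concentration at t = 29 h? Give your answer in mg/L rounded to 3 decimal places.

98.120 mg/L

k = ln 2 / 2 = 0.34657 per h
Dose 1 (15 mg at t=0 h): 15·exp(−0.34657·29) = 0.001 mg/L
Dose 2 (145 mg at t=6 h): 145·exp(−0.34657·23) = 0.050 mg/L
Dose 3 (65 mg at t=12 h): 65·exp(−0.34657·17) = 0.180 mg/L
Dose 4 (470 mg at t=18 h): 470·exp(−0.34657·11) = 10.386 mg/L
Dose 5 (495 mg at t=24 h): 495·exp(−0.34657·5) = 87.504 mg/L
C(29) = 0.001 + 0.050 + 0.180 + 10.386 + 87.504 = 98.120 mg/L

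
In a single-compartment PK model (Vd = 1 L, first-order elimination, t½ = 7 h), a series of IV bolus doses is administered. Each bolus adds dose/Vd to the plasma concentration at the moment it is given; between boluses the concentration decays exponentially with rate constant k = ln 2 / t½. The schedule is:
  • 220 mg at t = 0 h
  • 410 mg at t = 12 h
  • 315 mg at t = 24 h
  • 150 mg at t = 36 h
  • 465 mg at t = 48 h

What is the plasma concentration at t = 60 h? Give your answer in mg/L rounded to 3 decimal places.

k = ln 2 / 7 = 0.09902 per h
Dose 1 (220 mg at t=0 h): 220·exp(−0.09902·60) = 0.578 mg/L
Dose 2 (410 mg at t=12 h): 410·exp(−0.09902·48) = 3.537 mg/L
Dose 3 (315 mg at t=24 h): 315·exp(−0.09902·36) = 8.916 mg/L
Dose 4 (150 mg at t=36 h): 150·exp(−0.09902·24) = 13.931 mg/L
Dose 5 (465 mg at t=48 h): 465·exp(−0.09902·12) = 141.710 mg/L
C(60) = 0.578 + 3.537 + 8.916 + 13.931 + 141.710 = 168.672 mg/L

168.672 mg/L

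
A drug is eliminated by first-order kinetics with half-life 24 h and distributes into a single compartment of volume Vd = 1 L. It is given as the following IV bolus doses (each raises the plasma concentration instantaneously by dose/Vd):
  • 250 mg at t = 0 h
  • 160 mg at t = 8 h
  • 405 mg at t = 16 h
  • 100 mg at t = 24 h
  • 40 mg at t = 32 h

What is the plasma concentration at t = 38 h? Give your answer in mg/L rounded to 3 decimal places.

465.618 mg/L

k = ln 2 / 24 = 0.02888 per h
Dose 1 (250 mg at t=0 h): 250·exp(−0.02888·38) = 83.427 mg/L
Dose 2 (160 mg at t=8 h): 160·exp(−0.02888·30) = 67.272 mg/L
Dose 3 (405 mg at t=16 h): 405·exp(−0.02888·22) = 214.541 mg/L
Dose 4 (100 mg at t=24 h): 100·exp(−0.02888·14) = 66.742 mg/L
Dose 5 (40 mg at t=32 h): 40·exp(−0.02888·6) = 33.636 mg/L
C(38) = 83.427 + 67.272 + 214.541 + 66.742 + 33.636 = 465.618 mg/L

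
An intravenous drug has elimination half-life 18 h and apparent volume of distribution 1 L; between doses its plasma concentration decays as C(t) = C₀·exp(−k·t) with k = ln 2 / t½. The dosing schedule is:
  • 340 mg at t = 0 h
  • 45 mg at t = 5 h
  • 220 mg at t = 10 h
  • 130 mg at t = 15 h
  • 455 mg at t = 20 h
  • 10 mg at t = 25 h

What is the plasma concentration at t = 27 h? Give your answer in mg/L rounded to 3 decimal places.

k = ln 2 / 18 = 0.03851 per h
Dose 1 (340 mg at t=0 h): 340·exp(−0.03851·27) = 120.208 mg/L
Dose 2 (45 mg at t=5 h): 45·exp(−0.03851·22) = 19.288 mg/L
Dose 3 (220 mg at t=10 h): 220·exp(−0.03851·17) = 114.319 mg/L
Dose 4 (130 mg at t=15 h): 130·exp(−0.03851·12) = 81.895 mg/L
Dose 5 (455 mg at t=20 h): 455·exp(−0.03851·7) = 347.491 mg/L
Dose 6 (10 mg at t=25 h): 10·exp(−0.03851·2) = 9.259 mg/L
C(27) = 120.208 + 19.288 + 114.319 + 81.895 + 347.491 + 9.259 = 692.460 mg/L

692.460 mg/L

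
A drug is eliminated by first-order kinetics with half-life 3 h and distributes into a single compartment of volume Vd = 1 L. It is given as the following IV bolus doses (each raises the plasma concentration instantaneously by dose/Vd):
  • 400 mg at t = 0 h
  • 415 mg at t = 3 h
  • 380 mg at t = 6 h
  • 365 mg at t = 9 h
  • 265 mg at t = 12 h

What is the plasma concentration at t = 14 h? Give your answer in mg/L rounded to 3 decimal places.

390.182 mg/L

k = ln 2 / 3 = 0.23105 per h
Dose 1 (400 mg at t=0 h): 400·exp(−0.23105·14) = 15.749 mg/L
Dose 2 (415 mg at t=3 h): 415·exp(−0.23105·11) = 32.679 mg/L
Dose 3 (380 mg at t=6 h): 380·exp(−0.23105·8) = 59.846 mg/L
Dose 4 (365 mg at t=9 h): 365·exp(−0.23105·5) = 114.968 mg/L
Dose 5 (265 mg at t=12 h): 265·exp(−0.23105·2) = 166.940 mg/L
C(14) = 15.749 + 32.679 + 59.846 + 114.968 + 166.940 = 390.182 mg/L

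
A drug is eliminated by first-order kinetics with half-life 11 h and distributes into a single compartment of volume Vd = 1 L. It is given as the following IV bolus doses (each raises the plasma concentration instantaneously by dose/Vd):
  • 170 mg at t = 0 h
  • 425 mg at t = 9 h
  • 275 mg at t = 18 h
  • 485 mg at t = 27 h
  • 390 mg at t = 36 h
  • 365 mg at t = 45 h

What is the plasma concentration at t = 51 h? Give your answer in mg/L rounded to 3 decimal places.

579.877 mg/L

k = ln 2 / 11 = 0.06301 per h
Dose 1 (170 mg at t=0 h): 170·exp(−0.06301·51) = 6.835 mg/L
Dose 2 (425 mg at t=9 h): 425·exp(−0.06301·42) = 30.130 mg/L
Dose 3 (275 mg at t=18 h): 275·exp(−0.06301·33) = 34.375 mg/L
Dose 4 (485 mg at t=27 h): 485·exp(−0.06301·24) = 106.893 mg/L
Dose 5 (390 mg at t=36 h): 390·exp(−0.06301·15) = 151.555 mg/L
Dose 6 (365 mg at t=45 h): 365·exp(−0.06301·6) = 250.089 mg/L
C(51) = 6.835 + 30.130 + 34.375 + 106.893 + 151.555 + 250.089 = 579.877 mg/L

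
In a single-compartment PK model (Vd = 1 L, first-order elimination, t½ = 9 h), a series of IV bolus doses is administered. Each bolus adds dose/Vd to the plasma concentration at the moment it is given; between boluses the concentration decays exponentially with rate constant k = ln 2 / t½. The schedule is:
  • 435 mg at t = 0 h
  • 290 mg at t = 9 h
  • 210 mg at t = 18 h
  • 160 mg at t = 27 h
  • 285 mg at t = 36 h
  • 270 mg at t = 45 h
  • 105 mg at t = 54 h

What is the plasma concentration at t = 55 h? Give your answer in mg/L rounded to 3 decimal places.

333.532 mg/L

k = ln 2 / 9 = 0.07702 per h
Dose 1 (435 mg at t=0 h): 435·exp(−0.07702·55) = 6.293 mg/L
Dose 2 (290 mg at t=9 h): 290·exp(−0.07702·46) = 8.391 mg/L
Dose 3 (210 mg at t=18 h): 210·exp(−0.07702·37) = 12.152 mg/L
Dose 4 (160 mg at t=27 h): 160·exp(−0.07702·28) = 18.517 mg/L
Dose 5 (285 mg at t=36 h): 285·exp(−0.07702·19) = 65.969 mg/L
Dose 6 (270 mg at t=45 h): 270·exp(−0.07702·10) = 124.993 mg/L
Dose 7 (105 mg at t=54 h): 105·exp(−0.07702·1) = 97.217 mg/L
C(55) = 6.293 + 8.391 + 12.152 + 18.517 + 65.969 + 124.993 + 97.217 = 333.532 mg/L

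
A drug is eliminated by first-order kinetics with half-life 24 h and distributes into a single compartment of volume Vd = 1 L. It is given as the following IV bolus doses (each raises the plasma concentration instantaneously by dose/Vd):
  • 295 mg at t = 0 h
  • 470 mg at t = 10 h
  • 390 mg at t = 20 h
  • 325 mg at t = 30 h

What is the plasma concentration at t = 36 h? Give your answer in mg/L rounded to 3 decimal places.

k = ln 2 / 24 = 0.02888 per h
Dose 1 (295 mg at t=0 h): 295·exp(−0.02888·36) = 104.298 mg/L
Dose 2 (470 mg at t=10 h): 470·exp(−0.02888·26) = 221.810 mg/L
Dose 3 (390 mg at t=20 h): 390·exp(−0.02888·16) = 245.685 mg/L
Dose 4 (325 mg at t=30 h): 325·exp(−0.02888·6) = 273.291 mg/L
C(36) = 104.298 + 221.810 + 245.685 + 273.291 = 845.085 mg/L

845.085 mg/L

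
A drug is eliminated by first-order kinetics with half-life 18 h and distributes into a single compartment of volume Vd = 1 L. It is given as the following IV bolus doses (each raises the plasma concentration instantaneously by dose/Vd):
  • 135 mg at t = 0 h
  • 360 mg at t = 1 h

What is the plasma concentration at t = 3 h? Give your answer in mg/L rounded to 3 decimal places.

k = ln 2 / 18 = 0.03851 per h
Dose 1 (135 mg at t=0 h): 135·exp(−0.03851·3) = 120.271 mg/L
Dose 2 (360 mg at t=1 h): 360·exp(−0.03851·2) = 333.315 mg/L
C(3) = 120.271 + 333.315 = 453.586 mg/L

453.586 mg/L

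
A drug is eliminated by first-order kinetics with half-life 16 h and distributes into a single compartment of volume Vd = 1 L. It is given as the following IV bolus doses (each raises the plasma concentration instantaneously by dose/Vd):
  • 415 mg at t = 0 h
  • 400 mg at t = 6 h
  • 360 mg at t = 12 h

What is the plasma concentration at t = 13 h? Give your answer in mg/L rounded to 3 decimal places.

876.401 mg/L

k = ln 2 / 16 = 0.04332 per h
Dose 1 (415 mg at t=0 h): 415·exp(−0.04332·13) = 236.299 mg/L
Dose 2 (400 mg at t=6 h): 400·exp(−0.04332·7) = 295.365 mg/L
Dose 3 (360 mg at t=12 h): 360·exp(−0.04332·1) = 344.737 mg/L
C(13) = 236.299 + 295.365 + 344.737 = 876.401 mg/L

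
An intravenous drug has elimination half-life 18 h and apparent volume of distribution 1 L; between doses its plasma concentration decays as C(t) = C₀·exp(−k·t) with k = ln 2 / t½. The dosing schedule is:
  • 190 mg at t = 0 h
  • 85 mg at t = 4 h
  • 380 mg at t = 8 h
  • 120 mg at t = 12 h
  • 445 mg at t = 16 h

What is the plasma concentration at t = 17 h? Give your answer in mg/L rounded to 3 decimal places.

k = ln 2 / 18 = 0.03851 per h
Dose 1 (190 mg at t=0 h): 190·exp(−0.03851·17) = 98.730 mg/L
Dose 2 (85 mg at t=4 h): 85·exp(−0.03851·13) = 51.524 mg/L
Dose 3 (380 mg at t=8 h): 380·exp(−0.03851·9) = 268.701 mg/L
Dose 4 (120 mg at t=12 h): 120·exp(−0.03851·5) = 98.983 mg/L
Dose 5 (445 mg at t=16 h): 445·exp(−0.03851·1) = 428.190 mg/L
C(17) = 98.730 + 51.524 + 268.701 + 98.983 + 428.190 = 946.127 mg/L

946.127 mg/L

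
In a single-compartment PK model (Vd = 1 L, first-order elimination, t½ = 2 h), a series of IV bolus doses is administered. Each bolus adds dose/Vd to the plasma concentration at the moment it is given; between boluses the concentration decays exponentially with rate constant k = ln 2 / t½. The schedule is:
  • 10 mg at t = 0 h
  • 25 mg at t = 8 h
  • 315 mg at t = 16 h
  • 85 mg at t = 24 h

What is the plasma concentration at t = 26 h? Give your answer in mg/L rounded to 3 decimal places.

k = ln 2 / 2 = 0.34657 per h
Dose 1 (10 mg at t=0 h): 10·exp(−0.34657·26) = 0.001 mg/L
Dose 2 (25 mg at t=8 h): 25·exp(−0.34657·18) = 0.049 mg/L
Dose 3 (315 mg at t=16 h): 315·exp(−0.34657·10) = 9.844 mg/L
Dose 4 (85 mg at t=24 h): 85·exp(−0.34657·2) = 42.500 mg/L
C(26) = 0.001 + 0.049 + 9.844 + 42.500 = 52.394 mg/L

52.394 mg/L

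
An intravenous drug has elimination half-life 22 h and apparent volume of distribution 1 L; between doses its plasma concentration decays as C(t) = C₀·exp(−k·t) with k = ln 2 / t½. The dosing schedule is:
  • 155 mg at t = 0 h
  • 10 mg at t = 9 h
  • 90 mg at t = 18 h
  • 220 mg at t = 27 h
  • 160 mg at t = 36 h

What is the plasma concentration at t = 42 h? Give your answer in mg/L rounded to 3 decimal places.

356.642 mg/L

k = ln 2 / 22 = 0.03151 per h
Dose 1 (155 mg at t=0 h): 155·exp(−0.03151·42) = 41.270 mg/L
Dose 2 (10 mg at t=9 h): 10·exp(−0.03151·33) = 3.536 mg/L
Dose 3 (90 mg at t=18 h): 90·exp(−0.03151·24) = 42.252 mg/L
Dose 4 (220 mg at t=27 h): 220·exp(−0.03151·15) = 137.143 mg/L
Dose 5 (160 mg at t=36 h): 160·exp(−0.03151·6) = 132.441 mg/L
C(42) = 41.270 + 3.536 + 42.252 + 137.143 + 132.441 = 356.642 mg/L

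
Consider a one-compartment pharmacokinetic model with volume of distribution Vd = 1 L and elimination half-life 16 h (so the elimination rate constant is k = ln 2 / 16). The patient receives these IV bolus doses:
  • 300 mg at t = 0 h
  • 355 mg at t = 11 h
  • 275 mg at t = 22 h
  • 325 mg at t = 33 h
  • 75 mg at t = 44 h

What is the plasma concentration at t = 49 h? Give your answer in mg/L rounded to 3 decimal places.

412.617 mg/L

k = ln 2 / 16 = 0.04332 per h
Dose 1 (300 mg at t=0 h): 300·exp(−0.04332·49) = 35.910 mg/L
Dose 2 (355 mg at t=11 h): 355·exp(−0.04332·38) = 68.436 mg/L
Dose 3 (275 mg at t=22 h): 275·exp(−0.04332·27) = 85.378 mg/L
Dose 4 (325 mg at t=33 h): 325·exp(−0.04332·16) = 162.500 mg/L
Dose 5 (75 mg at t=44 h): 75·exp(−0.04332·5) = 60.393 mg/L
C(49) = 35.910 + 68.436 + 85.378 + 162.500 + 60.393 = 412.617 mg/L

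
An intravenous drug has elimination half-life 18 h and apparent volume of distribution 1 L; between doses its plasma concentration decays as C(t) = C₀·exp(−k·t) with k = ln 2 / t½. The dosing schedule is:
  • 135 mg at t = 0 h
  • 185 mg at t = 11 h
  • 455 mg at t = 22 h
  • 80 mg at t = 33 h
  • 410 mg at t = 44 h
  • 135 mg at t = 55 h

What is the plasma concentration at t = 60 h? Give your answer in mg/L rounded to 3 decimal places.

507.800 mg/L

k = ln 2 / 18 = 0.03851 per h
Dose 1 (135 mg at t=0 h): 135·exp(−0.03851·60) = 13.394 mg/L
Dose 2 (185 mg at t=11 h): 185·exp(−0.03851·49) = 28.035 mg/L
Dose 3 (455 mg at t=22 h): 455·exp(−0.03851·38) = 105.318 mg/L
Dose 4 (80 mg at t=33 h): 80·exp(−0.03851·27) = 28.284 mg/L
Dose 5 (410 mg at t=44 h): 410·exp(−0.03851·16) = 221.412 mg/L
Dose 6 (135 mg at t=55 h): 135·exp(−0.03851·5) = 111.356 mg/L
C(60) = 13.394 + 28.035 + 105.318 + 28.284 + 221.412 + 111.356 = 507.800 mg/L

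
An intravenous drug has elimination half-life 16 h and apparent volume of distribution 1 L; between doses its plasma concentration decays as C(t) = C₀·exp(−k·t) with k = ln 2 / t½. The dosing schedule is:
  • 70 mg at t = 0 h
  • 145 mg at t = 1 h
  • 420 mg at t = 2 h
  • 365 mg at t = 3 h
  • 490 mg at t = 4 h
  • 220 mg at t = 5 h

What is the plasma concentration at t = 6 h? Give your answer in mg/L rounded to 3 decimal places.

1504.435 mg/L

k = ln 2 / 16 = 0.04332 per h
Dose 1 (70 mg at t=0 h): 70·exp(−0.04332·6) = 53.977 mg/L
Dose 2 (145 mg at t=1 h): 145·exp(−0.04332·5) = 116.761 mg/L
Dose 3 (420 mg at t=2 h): 420·exp(−0.04332·4) = 353.176 mg/L
Dose 4 (365 mg at t=3 h): 365·exp(−0.04332·3) = 320.516 mg/L
Dose 5 (490 mg at t=4 h): 490·exp(−0.04332·2) = 449.332 mg/L
Dose 6 (220 mg at t=5 h): 220·exp(−0.04332·1) = 210.673 mg/L
C(6) = 53.977 + 116.761 + 353.176 + 320.516 + 449.332 + 210.673 = 1504.435 mg/L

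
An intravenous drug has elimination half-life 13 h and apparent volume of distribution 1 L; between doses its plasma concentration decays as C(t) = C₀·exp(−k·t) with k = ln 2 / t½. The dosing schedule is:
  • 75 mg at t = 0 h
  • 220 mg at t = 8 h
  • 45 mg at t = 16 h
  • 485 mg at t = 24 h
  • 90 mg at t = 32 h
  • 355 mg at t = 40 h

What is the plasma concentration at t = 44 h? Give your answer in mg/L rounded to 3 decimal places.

550.806 mg/L

k = ln 2 / 13 = 0.05332 per h
Dose 1 (75 mg at t=0 h): 75·exp(−0.05332·44) = 7.181 mg/L
Dose 2 (220 mg at t=8 h): 220·exp(−0.05332·36) = 32.270 mg/L
Dose 3 (45 mg at t=16 h): 45·exp(−0.05332·28) = 10.112 mg/L
Dose 4 (485 mg at t=24 h): 485·exp(−0.05332·20) = 166.962 mg/L
Dose 5 (90 mg at t=32 h): 90·exp(−0.05332·12) = 47.464 mg/L
Dose 6 (355 mg at t=40 h): 355·exp(−0.05332·4) = 286.816 mg/L
C(44) = 7.181 + 32.270 + 10.112 + 166.962 + 47.464 + 286.816 = 550.806 mg/L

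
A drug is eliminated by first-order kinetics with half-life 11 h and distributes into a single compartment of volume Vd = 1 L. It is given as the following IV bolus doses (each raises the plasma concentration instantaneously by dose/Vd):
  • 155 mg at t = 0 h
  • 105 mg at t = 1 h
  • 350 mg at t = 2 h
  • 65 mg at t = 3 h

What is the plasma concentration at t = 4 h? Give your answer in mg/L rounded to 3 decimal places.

576.968 mg/L

k = ln 2 / 11 = 0.06301 per h
Dose 1 (155 mg at t=0 h): 155·exp(−0.06301·4) = 120.466 mg/L
Dose 2 (105 mg at t=1 h): 105·exp(−0.06301·3) = 86.914 mg/L
Dose 3 (350 mg at t=2 h): 350·exp(−0.06301·2) = 308.557 mg/L
Dose 4 (65 mg at t=3 h): 65·exp(−0.06301·1) = 61.031 mg/L
C(4) = 120.466 + 86.914 + 308.557 + 61.031 = 576.968 mg/L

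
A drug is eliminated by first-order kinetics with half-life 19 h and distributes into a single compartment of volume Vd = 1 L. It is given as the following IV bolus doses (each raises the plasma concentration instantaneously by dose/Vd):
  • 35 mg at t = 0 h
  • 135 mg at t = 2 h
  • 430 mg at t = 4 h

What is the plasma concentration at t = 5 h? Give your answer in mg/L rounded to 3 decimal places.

k = ln 2 / 19 = 0.03648 per h
Dose 1 (35 mg at t=0 h): 35·exp(−0.03648·5) = 29.164 mg/L
Dose 2 (135 mg at t=2 h): 135·exp(−0.03648·3) = 121.005 mg/L
Dose 3 (430 mg at t=4 h): 430·exp(−0.03648·1) = 414.596 mg/L
C(5) = 29.164 + 121.005 + 414.596 = 564.765 mg/L

564.765 mg/L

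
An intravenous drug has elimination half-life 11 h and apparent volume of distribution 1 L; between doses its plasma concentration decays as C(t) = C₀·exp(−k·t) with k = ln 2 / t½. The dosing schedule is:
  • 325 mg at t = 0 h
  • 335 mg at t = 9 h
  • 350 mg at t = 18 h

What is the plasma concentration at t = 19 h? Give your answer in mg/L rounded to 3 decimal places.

k = ln 2 / 11 = 0.06301 per h
Dose 1 (325 mg at t=0 h): 325·exp(−0.06301·19) = 98.157 mg/L
Dose 2 (335 mg at t=9 h): 335·exp(−0.06301·10) = 178.394 mg/L
Dose 3 (350 mg at t=18 h): 350·exp(−0.06301·1) = 328.626 mg/L
C(19) = 98.157 + 178.394 + 328.626 = 605.177 mg/L

605.177 mg/L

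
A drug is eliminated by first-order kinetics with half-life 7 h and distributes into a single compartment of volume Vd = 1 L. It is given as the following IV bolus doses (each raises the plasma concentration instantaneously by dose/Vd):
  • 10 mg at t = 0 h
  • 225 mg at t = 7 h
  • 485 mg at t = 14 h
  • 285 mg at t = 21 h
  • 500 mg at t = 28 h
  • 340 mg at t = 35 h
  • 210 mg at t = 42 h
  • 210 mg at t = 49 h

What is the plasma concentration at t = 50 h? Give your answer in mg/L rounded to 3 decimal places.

k = ln 2 / 7 = 0.09902 per h
Dose 1 (10 mg at t=0 h): 10·exp(−0.09902·50) = 0.071 mg/L
Dose 2 (225 mg at t=7 h): 225·exp(−0.09902·43) = 3.184 mg/L
Dose 3 (485 mg at t=14 h): 485·exp(−0.09902·36) = 13.727 mg/L
Dose 4 (285 mg at t=21 h): 285·exp(−0.09902·29) = 16.133 mg/L
Dose 5 (500 mg at t=28 h): 500·exp(−0.09902·22) = 56.608 mg/L
Dose 6 (340 mg at t=35 h): 340·exp(−0.09902·15) = 76.987 mg/L
Dose 7 (210 mg at t=42 h): 210·exp(−0.09902·8) = 95.101 mg/L
Dose 8 (210 mg at t=49 h): 210·exp(−0.09902·1) = 190.202 mg/L
C(50) = 0.071 + 3.184 + 13.727 + 16.133 + 56.608 + 76.987 + 95.101 + 190.202 = 452.013 mg/L

452.013 mg/L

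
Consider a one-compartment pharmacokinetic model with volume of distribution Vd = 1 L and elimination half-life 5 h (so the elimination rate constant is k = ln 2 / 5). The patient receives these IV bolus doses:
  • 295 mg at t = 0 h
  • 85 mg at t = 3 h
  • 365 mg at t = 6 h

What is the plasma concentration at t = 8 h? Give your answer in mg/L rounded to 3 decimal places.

k = ln 2 / 5 = 0.13863 per h
Dose 1 (295 mg at t=0 h): 295·exp(−0.13863·8) = 97.314 mg/L
Dose 2 (85 mg at t=3 h): 85·exp(−0.13863·5) = 42.500 mg/L
Dose 3 (365 mg at t=6 h): 365·exp(−0.13863·2) = 276.618 mg/L
C(8) = 97.314 + 42.500 + 276.618 = 416.432 mg/L

416.432 mg/L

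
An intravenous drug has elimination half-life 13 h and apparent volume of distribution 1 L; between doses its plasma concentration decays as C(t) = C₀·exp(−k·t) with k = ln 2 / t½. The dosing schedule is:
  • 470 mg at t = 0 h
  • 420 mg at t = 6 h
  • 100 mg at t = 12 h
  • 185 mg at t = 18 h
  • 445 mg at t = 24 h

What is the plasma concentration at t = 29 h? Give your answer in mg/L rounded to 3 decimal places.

707.513 mg/L

k = ln 2 / 13 = 0.05332 per h
Dose 1 (470 mg at t=0 h): 470·exp(−0.05332·29) = 100.131 mg/L
Dose 2 (420 mg at t=6 h): 420·exp(−0.05332·23) = 123.213 mg/L
Dose 3 (100 mg at t=12 h): 100·exp(−0.05332·17) = 40.397 mg/L
Dose 4 (185 mg at t=18 h): 185·exp(−0.05332·11) = 102.909 mg/L
Dose 5 (445 mg at t=24 h): 445·exp(−0.05332·5) = 340.863 mg/L
C(29) = 100.131 + 123.213 + 40.397 + 102.909 + 340.863 = 707.513 mg/L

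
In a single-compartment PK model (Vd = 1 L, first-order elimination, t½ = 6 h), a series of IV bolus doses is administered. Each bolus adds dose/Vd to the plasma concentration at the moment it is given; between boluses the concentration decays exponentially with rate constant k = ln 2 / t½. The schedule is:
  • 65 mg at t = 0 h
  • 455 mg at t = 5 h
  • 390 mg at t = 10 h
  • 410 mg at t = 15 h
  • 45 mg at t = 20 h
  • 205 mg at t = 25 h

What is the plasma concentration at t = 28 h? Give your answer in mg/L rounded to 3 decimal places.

k = ln 2 / 6 = 0.11552 per h
Dose 1 (65 mg at t=0 h): 65·exp(−0.11552·28) = 2.559 mg/L
Dose 2 (455 mg at t=5 h): 455·exp(−0.11552·23) = 31.920 mg/L
Dose 3 (390 mg at t=10 h): 390·exp(−0.11552·18) = 48.750 mg/L
Dose 4 (410 mg at t=15 h): 410·exp(−0.11552·13) = 91.317 mg/L
Dose 5 (45 mg at t=20 h): 45·exp(−0.11552·8) = 17.858 mg/L
Dose 6 (205 mg at t=25 h): 205·exp(−0.11552·3) = 144.957 mg/L
C(28) = 2.559 + 31.920 + 48.750 + 91.317 + 17.858 + 144.957 = 337.361 mg/L

337.361 mg/L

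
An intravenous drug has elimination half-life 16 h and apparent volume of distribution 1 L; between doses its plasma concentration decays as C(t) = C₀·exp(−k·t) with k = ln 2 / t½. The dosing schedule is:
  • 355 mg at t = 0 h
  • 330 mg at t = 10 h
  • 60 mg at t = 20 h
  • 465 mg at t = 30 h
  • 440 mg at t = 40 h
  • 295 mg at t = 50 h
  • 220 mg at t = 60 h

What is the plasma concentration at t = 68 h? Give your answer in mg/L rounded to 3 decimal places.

k = ln 2 / 16 = 0.04332 per h
Dose 1 (355 mg at t=0 h): 355·exp(−0.04332·68) = 18.657 mg/L
Dose 2 (330 mg at t=10 h): 330·exp(−0.04332·58) = 26.747 mg/L
Dose 3 (60 mg at t=20 h): 60·exp(−0.04332·48) = 7.500 mg/L
Dose 4 (465 mg at t=30 h): 465·exp(−0.04332·38) = 89.641 mg/L
Dose 5 (440 mg at t=40 h): 440·exp(−0.04332·28) = 130.813 mg/L
Dose 6 (295 mg at t=50 h): 295·exp(−0.04332·18) = 135.258 mg/L
Dose 7 (220 mg at t=60 h): 220·exp(−0.04332·8) = 155.563 mg/L
C(68) = 18.657 + 26.747 + 7.500 + 89.641 + 130.813 + 135.258 + 155.563 = 564.180 mg/L

564.180 mg/L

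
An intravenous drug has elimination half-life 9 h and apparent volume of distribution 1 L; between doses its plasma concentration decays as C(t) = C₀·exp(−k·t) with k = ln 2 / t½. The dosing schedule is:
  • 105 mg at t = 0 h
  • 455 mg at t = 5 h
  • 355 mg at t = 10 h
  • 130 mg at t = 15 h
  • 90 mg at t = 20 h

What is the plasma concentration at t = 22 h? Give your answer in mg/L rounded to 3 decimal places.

436.005 mg/L

k = ln 2 / 9 = 0.07702 per h
Dose 1 (105 mg at t=0 h): 105·exp(−0.07702·22) = 19.290 mg/L
Dose 2 (455 mg at t=5 h): 455·exp(−0.07702·17) = 122.857 mg/L
Dose 3 (355 mg at t=10 h): 355·exp(−0.07702·12) = 140.882 mg/L
Dose 4 (130 mg at t=15 h): 130·exp(−0.07702·7) = 75.824 mg/L
Dose 5 (90 mg at t=20 h): 90·exp(−0.07702·2) = 77.152 mg/L
C(22) = 19.290 + 122.857 + 140.882 + 75.824 + 77.152 = 436.005 mg/L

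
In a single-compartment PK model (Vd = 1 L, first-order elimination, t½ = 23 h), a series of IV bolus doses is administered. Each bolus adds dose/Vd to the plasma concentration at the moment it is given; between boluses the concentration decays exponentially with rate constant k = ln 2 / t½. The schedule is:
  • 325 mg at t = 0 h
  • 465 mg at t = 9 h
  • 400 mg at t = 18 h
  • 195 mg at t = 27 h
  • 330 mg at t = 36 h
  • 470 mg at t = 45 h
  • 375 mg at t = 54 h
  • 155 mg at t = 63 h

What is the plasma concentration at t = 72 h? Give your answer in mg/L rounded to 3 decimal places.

891.576 mg/L

k = ln 2 / 23 = 0.03014 per h
Dose 1 (325 mg at t=0 h): 325·exp(−0.03014·72) = 37.113 mg/L
Dose 2 (465 mg at t=9 h): 465·exp(−0.03014·63) = 69.645 mg/L
Dose 3 (400 mg at t=18 h): 400·exp(−0.03014·54) = 78.577 mg/L
Dose 4 (195 mg at t=27 h): 195·exp(−0.03014·45) = 50.242 mg/L
Dose 5 (330 mg at t=36 h): 330·exp(−0.03014·36) = 111.516 mg/L
Dose 6 (470 mg at t=45 h): 470·exp(−0.03014·27) = 208.312 mg/L
Dose 7 (375 mg at t=54 h): 375·exp(−0.03014·18) = 217.993 mg/L
Dose 8 (155 mg at t=63 h): 155·exp(−0.03014·9) = 118.178 mg/L
C(72) = 37.113 + 69.645 + 78.577 + 50.242 + 111.516 + 208.312 + 217.993 + 118.178 = 891.576 mg/L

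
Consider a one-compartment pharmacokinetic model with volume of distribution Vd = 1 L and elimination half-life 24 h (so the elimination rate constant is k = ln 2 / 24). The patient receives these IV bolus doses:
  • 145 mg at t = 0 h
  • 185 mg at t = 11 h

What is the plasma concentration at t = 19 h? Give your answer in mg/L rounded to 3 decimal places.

230.598 mg/L

k = ln 2 / 24 = 0.02888 per h
Dose 1 (145 mg at t=0 h): 145·exp(−0.02888·19) = 83.763 mg/L
Dose 2 (185 mg at t=11 h): 185·exp(−0.02888·8) = 146.835 mg/L
C(19) = 83.763 + 146.835 = 230.598 mg/L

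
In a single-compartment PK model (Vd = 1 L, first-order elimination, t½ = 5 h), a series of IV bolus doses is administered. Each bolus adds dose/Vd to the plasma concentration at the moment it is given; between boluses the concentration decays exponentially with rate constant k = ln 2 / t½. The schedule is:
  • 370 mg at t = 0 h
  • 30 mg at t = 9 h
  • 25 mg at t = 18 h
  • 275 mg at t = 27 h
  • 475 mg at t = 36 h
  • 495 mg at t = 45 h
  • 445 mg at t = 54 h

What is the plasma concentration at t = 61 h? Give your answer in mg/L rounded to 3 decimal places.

k = ln 2 / 5 = 0.13863 per h
Dose 1 (370 mg at t=0 h): 370·exp(−0.13863·61) = 0.079 mg/L
Dose 2 (30 mg at t=9 h): 30·exp(−0.13863·52) = 0.022 mg/L
Dose 3 (25 mg at t=18 h): 25·exp(−0.13863·43) = 0.064 mg/L
Dose 4 (275 mg at t=27 h): 275·exp(−0.13863·34) = 2.468 mg/L
Dose 5 (475 mg at t=36 h): 475·exp(−0.13863·25) = 14.844 mg/L
Dose 6 (495 mg at t=45 h): 495·exp(−0.13863·16) = 53.865 mg/L
Dose 7 (445 mg at t=54 h): 445·exp(−0.13863·7) = 168.623 mg/L
C(61) = 0.079 + 0.022 + 0.064 + 2.468 + 14.844 + 53.865 + 168.623 = 239.966 mg/L

239.966 mg/L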